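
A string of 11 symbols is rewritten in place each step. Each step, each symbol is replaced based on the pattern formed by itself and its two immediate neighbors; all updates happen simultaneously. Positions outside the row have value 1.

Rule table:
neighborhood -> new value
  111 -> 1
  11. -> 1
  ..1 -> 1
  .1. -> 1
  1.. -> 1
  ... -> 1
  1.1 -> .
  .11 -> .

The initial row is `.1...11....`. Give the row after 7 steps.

111111.1111

.1111.11111
..111..1111
11.1111.111
11..111..11
1111.1111.1
1111..111..
111111.1111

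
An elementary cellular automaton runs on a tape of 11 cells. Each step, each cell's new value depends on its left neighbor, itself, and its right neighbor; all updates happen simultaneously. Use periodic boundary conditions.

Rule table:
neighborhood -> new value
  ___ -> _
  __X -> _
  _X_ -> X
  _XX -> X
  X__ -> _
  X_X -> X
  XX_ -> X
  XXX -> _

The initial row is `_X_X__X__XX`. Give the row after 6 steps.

___X__X__X_

XXXX__X__XX
___X__X__X_
___X__X__X_  (fixed point — unchanged through step 6)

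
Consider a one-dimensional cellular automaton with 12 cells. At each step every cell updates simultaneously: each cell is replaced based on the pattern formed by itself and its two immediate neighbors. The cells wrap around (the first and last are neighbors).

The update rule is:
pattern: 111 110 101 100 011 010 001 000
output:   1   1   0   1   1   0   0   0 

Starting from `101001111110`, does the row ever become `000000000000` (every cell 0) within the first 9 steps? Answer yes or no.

step 1: 000101111110
step 2: 000001111111
step 3: 100001111111
step 4: 110001111111
step 5: 111001111111
step 6: 111101111111
step 7: 111101111111  (fixed point — unchanged through step 9)
step 9 is 111101111111, still not uniform 0

no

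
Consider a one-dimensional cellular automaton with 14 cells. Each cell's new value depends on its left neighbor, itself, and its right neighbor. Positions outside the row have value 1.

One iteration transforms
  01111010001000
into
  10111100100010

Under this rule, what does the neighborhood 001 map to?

0

At position 9 the neighborhood is 001; the next row has 0 there.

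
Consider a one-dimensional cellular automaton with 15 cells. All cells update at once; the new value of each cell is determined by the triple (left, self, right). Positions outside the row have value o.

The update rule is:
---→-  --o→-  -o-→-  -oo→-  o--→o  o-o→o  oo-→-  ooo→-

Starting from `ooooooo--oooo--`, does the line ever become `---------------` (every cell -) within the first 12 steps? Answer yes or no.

step 1: -------o-----o-
step 2: o-------o-----o
step 3: -o-------o-----
step 4: o-o-------o----
step 5: -o-o-------o---
step 6: o-o-o-------o--
step 7: -o-o-o-------o-
step 8: o-o-o-o-------o
step 9: -o-o-o-o-------
step 10: o-o-o-o-o------
step 11: -o-o-o-o-o-----
step 12: o-o-o-o-o-o----
step 12 is o-o-o-o-o-o----, still not uniform -

no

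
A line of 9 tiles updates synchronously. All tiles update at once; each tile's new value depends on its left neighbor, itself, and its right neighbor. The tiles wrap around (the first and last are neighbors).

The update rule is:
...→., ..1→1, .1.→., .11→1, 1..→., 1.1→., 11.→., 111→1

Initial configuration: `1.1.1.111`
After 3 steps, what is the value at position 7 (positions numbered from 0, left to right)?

step 1: ......111
step 2: .....111.
step 3: ....111..
position 7 holds .

.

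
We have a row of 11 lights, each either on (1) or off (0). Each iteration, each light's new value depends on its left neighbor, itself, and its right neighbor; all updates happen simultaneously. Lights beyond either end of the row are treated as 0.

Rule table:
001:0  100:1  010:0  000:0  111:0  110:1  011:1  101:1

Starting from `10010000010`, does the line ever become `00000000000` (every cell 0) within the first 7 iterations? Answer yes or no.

no

01001000001
00100100000
00010010000
00001001000
00000100100
00000010010
00000001001
iteration 7 is 00000001001, still not uniform 0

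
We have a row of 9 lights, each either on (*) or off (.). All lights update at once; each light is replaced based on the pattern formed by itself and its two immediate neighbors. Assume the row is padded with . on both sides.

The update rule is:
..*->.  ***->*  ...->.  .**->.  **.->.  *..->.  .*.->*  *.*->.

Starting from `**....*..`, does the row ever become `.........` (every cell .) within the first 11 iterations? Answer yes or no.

no

......*..
......*..  (fixed point — unchanged through iteration 11)
iteration 11 is ......*.., still not uniform .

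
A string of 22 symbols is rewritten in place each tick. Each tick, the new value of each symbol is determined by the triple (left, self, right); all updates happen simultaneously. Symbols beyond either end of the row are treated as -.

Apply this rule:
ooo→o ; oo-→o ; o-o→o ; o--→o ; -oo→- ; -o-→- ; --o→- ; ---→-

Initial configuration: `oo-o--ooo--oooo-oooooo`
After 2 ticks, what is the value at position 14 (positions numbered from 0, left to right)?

o

tick 1: -oo-o--ooo--oooo-ooooo
tick 2: --oo-o--ooo--oooo-oooo
position 14 holds o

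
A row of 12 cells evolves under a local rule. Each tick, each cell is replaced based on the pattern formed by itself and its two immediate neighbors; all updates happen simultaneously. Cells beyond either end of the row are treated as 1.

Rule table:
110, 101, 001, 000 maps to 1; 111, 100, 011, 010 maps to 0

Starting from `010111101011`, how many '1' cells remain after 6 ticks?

tick 1: 101000110100
tick 2: 110011011001
tick 3: 010101101010
tick 4: 101010110101
tick 5: 110101011010
tick 6: 011010101101
count of 1: 7

7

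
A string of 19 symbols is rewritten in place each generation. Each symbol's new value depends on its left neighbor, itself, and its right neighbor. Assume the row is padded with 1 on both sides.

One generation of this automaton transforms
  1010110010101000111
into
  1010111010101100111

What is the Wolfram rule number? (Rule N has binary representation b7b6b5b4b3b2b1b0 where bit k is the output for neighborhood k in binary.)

position 17: 111 → 1  (bit 7 = 1)
position 0: 110 → 1  (bit 6 = 1)
position 1: 101 → 0  (bit 5 = 0)
position 6: 100 → 1  (bit 4 = 1)
position 4: 011 → 1  (bit 3 = 1)
position 2: 010 → 1  (bit 2 = 1)
position 7: 001 → 0  (bit 1 = 0)
position 14: 000 → 0  (bit 0 = 0)
bits b7..b0 = 11011100 = 220

220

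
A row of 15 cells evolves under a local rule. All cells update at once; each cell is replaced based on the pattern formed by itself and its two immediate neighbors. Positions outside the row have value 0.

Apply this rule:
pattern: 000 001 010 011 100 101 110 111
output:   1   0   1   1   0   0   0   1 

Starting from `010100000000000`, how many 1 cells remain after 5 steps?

010101111111111
010101111111110
010101111111100
010101111111001
010101111110001
count of 1: 9

9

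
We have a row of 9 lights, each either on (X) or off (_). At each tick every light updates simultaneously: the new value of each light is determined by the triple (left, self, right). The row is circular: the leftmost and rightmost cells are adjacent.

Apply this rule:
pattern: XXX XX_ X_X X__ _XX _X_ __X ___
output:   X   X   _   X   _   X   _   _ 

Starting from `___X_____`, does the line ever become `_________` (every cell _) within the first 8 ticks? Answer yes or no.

tick 1: ___XX____
tick 2: ____XX___
tick 3: _____XX__
tick 4: ______XX_
tick 5: _______XX
tick 6: X_______X
tick 7: XX_______
tick 8: _XX______
tick 8 is _XX______, still not uniform _

no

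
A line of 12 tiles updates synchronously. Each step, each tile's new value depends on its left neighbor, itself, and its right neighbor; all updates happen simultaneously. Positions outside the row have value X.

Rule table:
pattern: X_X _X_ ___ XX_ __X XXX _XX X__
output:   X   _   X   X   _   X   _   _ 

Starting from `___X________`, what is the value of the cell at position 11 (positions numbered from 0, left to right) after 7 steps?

X

_X___XXXXXX_
X__X__XXXXXX
X______XXXXX
X_XXXX__XXXX
XX_XXX___XXX
XXX_XX_X__XX
XXXX_XX____X
position 11 holds X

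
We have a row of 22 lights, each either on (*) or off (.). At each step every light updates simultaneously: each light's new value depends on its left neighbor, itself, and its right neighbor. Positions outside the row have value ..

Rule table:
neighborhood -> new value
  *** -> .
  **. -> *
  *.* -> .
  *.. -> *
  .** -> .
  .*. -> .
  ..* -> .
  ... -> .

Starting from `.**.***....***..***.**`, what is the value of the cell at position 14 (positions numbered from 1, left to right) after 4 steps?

.

..*...**.....**...*..*
...*...**.....**...*..
....*...**.....**...*.
.....*...**.....**...*
position 14 holds .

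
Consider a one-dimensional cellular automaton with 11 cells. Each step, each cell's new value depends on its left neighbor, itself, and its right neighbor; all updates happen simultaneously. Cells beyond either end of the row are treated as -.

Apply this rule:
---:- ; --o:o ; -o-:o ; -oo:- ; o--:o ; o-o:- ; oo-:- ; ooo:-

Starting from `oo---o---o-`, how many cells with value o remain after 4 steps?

5

--o-ooo-ooo
-oo--------
o--o-------
ooooo------
count of o: 5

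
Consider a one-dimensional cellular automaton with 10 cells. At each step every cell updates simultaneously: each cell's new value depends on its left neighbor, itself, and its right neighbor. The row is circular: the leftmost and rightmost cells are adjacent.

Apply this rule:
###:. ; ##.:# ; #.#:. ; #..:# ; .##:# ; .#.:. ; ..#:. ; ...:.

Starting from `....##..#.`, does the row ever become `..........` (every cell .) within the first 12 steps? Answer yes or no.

....###..#
#...#.##..
.#....###.
..#...#.##
#..#....##
##..#...#.
###..#....
#.##..#...
..###..#..
..#.##..#.
....###..#  (repeats step 1; period 10)
step 12: #...#.##..
step 12 is #...#.##.., still not uniform .

no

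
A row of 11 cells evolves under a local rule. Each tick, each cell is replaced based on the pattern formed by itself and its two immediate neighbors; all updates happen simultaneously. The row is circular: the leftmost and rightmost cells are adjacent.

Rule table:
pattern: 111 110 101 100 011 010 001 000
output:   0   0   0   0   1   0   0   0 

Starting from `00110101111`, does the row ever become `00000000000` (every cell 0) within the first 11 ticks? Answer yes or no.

00100001000
00000000000
all cells are 0 at tick 2

yes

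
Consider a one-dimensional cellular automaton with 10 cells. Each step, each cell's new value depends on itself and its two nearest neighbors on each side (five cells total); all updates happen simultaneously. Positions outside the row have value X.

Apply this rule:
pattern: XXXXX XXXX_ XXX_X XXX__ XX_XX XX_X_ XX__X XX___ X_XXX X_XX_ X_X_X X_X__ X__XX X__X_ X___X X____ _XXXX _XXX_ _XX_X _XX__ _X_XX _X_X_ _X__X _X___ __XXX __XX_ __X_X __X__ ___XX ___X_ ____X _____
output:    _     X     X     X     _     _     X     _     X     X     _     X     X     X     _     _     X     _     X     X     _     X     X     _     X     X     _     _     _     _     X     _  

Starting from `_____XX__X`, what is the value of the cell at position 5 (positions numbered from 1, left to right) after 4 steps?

step 1: ___X_XXXXX
step 2: _____XX___
step 3: ___X_XX___
step 4: _____XX___
position 5 holds _

_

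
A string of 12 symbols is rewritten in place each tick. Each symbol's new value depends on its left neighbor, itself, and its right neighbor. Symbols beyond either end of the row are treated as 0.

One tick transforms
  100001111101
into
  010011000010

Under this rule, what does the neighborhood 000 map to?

At position 2 the neighborhood is 000; the next row has 0 there.

0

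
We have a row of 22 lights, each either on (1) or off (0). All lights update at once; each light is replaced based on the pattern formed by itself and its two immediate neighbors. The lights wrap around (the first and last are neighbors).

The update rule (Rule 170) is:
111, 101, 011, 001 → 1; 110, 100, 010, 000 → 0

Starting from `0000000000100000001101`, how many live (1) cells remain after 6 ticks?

0000000001000000011010
0000000010000000110100
0000000100000001101000
0000001000000011010000
0000010000000110100000
0000100000001101000000
count of 1: 4

4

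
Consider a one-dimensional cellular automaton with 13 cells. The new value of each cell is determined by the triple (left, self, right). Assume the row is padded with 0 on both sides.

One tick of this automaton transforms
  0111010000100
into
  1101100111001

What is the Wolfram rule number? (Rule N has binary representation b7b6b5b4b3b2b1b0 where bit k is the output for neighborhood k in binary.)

position 2: 111 → 0  (bit 7 = 0)
position 3: 110 → 1  (bit 6 = 1)
position 4: 101 → 1  (bit 5 = 1)
position 6: 100 → 0  (bit 4 = 0)
position 1: 011 → 1  (bit 3 = 1)
position 5: 010 → 0  (bit 2 = 0)
position 0: 001 → 1  (bit 1 = 1)
position 7: 000 → 1  (bit 0 = 1)
bits b7..b0 = 01101011 = 107

107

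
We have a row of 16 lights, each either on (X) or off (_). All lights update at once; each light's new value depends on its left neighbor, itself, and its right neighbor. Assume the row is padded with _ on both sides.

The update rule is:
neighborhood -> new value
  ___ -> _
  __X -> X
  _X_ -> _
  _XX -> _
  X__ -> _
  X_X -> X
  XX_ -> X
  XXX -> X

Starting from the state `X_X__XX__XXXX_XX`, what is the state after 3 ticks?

_X__X_X_X_XXXX_X
X__X_X_X_X_XXXX_
__X_X_X_X_X_XXX_

__X_X_X_X_X_XXX_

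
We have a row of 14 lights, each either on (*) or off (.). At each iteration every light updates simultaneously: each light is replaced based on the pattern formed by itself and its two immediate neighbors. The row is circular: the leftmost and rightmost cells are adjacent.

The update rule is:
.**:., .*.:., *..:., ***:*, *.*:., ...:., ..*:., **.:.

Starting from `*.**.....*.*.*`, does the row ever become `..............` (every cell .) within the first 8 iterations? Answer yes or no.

iteration 1: ..............
all cells are . at iteration 1

yes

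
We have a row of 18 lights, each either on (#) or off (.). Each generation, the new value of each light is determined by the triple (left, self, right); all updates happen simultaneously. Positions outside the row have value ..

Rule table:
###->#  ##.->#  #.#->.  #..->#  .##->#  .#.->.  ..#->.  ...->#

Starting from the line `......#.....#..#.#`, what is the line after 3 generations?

generation 1: #####..####..#....
generation 2: ######.#####..####
generation 3: ######.######.####

######.######.####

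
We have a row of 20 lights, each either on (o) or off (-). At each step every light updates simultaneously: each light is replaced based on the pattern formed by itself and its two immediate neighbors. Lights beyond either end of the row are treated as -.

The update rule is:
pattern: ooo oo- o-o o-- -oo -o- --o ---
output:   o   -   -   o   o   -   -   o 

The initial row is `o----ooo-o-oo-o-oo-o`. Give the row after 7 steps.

-ooo-oo----o----o---
-oo--o-ooo--ooo--ooo
-o-o---oo-o-oo-o-oo-
----oo-o----o----o-o
ooo-o---ooo--ooo----
oo---oo-oo-o-oo-oooo
o-oo-o--o----o--ooo-

o-oo-o--o----o--ooo-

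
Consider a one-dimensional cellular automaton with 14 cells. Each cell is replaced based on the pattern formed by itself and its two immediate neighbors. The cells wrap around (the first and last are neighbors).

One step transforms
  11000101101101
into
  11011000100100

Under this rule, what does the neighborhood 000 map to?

At position 3 the neighborhood is 000; the next row has 1 there.

1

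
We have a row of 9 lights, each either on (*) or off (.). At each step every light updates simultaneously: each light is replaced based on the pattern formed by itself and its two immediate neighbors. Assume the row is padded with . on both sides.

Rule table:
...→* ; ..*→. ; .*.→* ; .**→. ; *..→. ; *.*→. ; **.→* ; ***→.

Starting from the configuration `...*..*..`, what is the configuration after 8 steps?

**.*..*.*
.*.*..*.*
.*.*..*.*  (fixed point — unchanged through step 8)

.*.*..*.*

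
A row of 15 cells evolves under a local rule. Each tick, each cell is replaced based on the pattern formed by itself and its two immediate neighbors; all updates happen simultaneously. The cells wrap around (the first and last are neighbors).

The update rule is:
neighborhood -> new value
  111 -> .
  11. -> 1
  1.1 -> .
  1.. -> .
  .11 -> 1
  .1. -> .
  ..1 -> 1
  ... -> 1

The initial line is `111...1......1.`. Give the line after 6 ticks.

tick 1: 1.1.11..11111..
tick 2: ....11.11...1.1
tick 3: .11111.11.11...
tick 4: 11...1.11.11.11
tick 5: .1.11..11.11.1.
tick 6: 1..11.111.11...

1..11.111.11...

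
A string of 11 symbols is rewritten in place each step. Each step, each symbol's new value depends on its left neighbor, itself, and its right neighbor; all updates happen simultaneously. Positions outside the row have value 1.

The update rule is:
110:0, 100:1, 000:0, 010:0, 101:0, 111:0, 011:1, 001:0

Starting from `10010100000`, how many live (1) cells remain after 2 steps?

step 1: 01000010000
step 2: 00100001000
count of 1: 2

2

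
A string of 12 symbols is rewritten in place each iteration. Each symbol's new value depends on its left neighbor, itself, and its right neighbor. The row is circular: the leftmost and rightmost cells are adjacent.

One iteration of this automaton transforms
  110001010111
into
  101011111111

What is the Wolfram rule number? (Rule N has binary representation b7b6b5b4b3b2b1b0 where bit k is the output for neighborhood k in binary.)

position 0: 111 → 1  (bit 7 = 1)
position 1: 110 → 0  (bit 6 = 0)
position 6: 101 → 1  (bit 5 = 1)
position 2: 100 → 1  (bit 4 = 1)
position 9: 011 → 1  (bit 3 = 1)
position 5: 010 → 1  (bit 2 = 1)
position 4: 001 → 1  (bit 1 = 1)
position 3: 000 → 0  (bit 0 = 0)
bits b7..b0 = 10111110 = 190

190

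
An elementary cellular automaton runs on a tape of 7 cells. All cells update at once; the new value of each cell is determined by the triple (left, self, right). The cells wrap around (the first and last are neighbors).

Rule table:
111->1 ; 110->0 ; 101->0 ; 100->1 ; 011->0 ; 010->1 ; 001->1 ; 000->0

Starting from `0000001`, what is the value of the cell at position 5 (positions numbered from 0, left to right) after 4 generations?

0

generation 1: 1000011
generation 2: 0100101
generation 3: 0111101
generation 4: 0011001
position 5 holds 0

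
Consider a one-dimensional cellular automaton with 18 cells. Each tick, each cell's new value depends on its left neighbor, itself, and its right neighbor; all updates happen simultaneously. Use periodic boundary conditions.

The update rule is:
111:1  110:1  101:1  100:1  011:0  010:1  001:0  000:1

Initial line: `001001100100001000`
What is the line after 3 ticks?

111011001101111011

tick 1: 101100110111101111
tick 2: 110110011011110111
tick 3: 111011001101111011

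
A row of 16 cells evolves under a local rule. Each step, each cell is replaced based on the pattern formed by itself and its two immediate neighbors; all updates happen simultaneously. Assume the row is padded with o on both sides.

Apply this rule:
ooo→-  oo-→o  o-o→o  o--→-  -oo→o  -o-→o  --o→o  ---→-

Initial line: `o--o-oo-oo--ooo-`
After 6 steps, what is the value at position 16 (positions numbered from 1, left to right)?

o-oooooooo-oo-oo
ooo------oooooo-
--o-----oo----oo
-oo----ooo---oo-
ooo---oo-o--oooo
--o--ooooo-oo---
position 16 holds -

-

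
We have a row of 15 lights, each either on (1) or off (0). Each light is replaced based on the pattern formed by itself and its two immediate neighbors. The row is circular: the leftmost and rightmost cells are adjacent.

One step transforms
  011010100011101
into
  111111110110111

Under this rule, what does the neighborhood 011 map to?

At position 1 the neighborhood is 011; the next row has 1 there.

1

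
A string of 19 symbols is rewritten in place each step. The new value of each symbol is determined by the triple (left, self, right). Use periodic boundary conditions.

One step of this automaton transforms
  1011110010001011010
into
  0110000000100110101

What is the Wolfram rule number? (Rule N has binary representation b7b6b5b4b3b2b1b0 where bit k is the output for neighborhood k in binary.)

position 3: 111 → 0  (bit 7 = 0)
position 5: 110 → 0  (bit 6 = 0)
position 1: 101 → 1  (bit 5 = 1)
position 6: 100 → 0  (bit 4 = 0)
position 2: 011 → 1  (bit 3 = 1)
position 0: 010 → 0  (bit 2 = 0)
position 7: 001 → 0  (bit 1 = 0)
position 10: 000 → 1  (bit 0 = 1)
bits b7..b0 = 00101001 = 41

41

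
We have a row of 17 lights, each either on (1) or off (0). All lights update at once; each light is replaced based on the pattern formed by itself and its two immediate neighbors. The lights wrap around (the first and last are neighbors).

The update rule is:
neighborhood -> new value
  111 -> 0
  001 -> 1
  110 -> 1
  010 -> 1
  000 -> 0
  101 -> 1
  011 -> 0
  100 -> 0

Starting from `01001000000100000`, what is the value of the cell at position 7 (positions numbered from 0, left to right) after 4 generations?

1

generation 1: 11011000001100000
generation 2: 01101000010100001
generation 3: 10111000111100011
generation 4: 11001001000100100
position 7 holds 1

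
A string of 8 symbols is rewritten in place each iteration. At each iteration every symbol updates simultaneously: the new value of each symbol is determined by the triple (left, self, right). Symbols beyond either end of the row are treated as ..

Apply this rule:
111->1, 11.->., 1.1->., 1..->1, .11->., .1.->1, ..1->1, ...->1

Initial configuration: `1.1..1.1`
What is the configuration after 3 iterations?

iteration 1: 1.1111.1
iteration 2: 1..11..1
iteration 3: 111..111

111..111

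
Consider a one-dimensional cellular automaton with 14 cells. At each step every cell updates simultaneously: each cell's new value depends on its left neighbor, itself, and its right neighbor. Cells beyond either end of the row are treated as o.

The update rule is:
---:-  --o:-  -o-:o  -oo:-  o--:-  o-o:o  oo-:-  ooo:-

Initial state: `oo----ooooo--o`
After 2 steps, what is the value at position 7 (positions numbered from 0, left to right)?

--------------
--------------
position 7 holds -

-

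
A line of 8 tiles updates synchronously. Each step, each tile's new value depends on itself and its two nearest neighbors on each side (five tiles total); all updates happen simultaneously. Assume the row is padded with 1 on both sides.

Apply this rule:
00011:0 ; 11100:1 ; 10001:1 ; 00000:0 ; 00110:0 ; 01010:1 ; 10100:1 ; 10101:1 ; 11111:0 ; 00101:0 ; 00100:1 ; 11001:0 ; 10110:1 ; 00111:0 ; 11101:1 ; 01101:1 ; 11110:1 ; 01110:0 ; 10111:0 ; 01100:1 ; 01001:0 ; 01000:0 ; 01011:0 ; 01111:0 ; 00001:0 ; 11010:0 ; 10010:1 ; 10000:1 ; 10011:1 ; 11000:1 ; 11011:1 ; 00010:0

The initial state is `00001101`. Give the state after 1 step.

11000110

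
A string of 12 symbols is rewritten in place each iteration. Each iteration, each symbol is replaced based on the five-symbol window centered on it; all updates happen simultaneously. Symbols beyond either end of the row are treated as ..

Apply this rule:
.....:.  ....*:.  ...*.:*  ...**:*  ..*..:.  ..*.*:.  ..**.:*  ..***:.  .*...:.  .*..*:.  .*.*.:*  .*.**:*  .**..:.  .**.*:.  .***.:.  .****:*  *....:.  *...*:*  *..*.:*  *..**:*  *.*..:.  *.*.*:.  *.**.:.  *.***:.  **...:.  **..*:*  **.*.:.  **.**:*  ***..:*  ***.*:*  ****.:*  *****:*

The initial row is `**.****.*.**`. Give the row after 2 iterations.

*.*.***..*..
.*.*..***...

.*.*..***...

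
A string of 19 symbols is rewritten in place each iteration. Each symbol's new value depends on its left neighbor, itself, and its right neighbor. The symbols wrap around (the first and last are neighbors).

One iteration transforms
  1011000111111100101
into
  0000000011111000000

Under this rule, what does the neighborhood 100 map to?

At position 4 the neighborhood is 100; the next row has 0 there.

0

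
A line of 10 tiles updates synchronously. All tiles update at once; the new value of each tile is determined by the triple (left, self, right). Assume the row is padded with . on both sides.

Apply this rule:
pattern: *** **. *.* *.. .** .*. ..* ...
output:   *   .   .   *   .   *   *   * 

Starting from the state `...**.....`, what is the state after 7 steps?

****....*.

***..*****
.*.**.***.
**.....*.*
..******.*
**.****..*
....**.***
****....*.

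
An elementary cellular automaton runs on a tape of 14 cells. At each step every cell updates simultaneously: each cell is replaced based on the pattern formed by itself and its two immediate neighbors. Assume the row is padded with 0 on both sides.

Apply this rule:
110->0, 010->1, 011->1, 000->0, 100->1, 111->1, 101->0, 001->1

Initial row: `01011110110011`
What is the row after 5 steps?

11001100111110

11011100101110
10011011101101
11110011001001
11101110111111
11001100111110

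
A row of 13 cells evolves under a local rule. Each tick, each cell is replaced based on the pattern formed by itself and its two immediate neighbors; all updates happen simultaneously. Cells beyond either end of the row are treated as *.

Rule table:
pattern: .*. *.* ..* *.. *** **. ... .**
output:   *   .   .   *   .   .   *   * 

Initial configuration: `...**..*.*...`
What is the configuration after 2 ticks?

**.*.*.*.***.
...*.*.*.*...

...*.*.*.*...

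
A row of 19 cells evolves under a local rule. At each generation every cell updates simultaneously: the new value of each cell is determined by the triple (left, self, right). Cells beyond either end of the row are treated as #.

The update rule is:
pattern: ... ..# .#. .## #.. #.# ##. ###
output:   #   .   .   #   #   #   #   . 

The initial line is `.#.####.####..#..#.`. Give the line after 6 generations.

#.#.##.#.##.##.####

generation 1: #.##..###..##..#..#
generation 2: #####.#.##.###..#.#
generation 3: ....##.#####.##..##
generation 4: ###.####...#####.#.
generation 5: ..###..###.#...##.#
generation 6: #.#.##.#.##.##.####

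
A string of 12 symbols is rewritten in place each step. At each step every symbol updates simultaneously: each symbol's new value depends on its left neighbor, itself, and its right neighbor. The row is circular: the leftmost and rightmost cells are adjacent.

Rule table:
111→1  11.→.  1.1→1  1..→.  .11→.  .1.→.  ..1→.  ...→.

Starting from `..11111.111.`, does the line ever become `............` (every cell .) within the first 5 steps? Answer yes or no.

yes

...111.1.1..
....1.1.1...
.....1.1....
......1.....
............
all cells are . at step 5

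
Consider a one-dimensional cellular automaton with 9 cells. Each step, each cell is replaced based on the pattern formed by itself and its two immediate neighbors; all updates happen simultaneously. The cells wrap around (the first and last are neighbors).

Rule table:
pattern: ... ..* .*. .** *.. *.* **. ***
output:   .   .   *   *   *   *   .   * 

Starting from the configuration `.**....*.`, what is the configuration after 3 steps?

.*.*...**
*****..*.
****.*.**

****.*.**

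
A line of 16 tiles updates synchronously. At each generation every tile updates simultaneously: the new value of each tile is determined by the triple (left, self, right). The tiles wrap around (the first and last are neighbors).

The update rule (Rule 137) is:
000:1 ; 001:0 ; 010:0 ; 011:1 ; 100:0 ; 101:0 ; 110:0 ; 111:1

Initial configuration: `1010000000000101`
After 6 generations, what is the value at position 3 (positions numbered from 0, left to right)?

0000111111110001
0110111111100100
0100111111000001
0000111110011100
1110111100011001
1100111001010001
position 3 holds 0

0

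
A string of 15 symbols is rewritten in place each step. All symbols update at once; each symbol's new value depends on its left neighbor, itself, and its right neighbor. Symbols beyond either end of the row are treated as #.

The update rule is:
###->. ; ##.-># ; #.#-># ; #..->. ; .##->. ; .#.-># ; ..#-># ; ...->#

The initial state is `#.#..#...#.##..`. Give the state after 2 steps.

..##.##...####.

###.##.####.#.#
..##.##...####.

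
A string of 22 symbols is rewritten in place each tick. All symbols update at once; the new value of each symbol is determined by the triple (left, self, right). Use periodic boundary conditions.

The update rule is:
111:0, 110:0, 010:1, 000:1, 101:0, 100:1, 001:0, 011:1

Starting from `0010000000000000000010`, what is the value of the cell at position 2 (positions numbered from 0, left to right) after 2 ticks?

1011111111111111111011
0010000000000000000010
position 2 holds 1

1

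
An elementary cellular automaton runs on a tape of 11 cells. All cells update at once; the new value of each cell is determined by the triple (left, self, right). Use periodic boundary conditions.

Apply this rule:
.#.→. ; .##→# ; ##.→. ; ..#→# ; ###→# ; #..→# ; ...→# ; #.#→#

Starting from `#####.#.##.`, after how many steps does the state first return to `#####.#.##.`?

11

####.#.##.#
###.#.##.##
##.#.##.###
#.#.##.####
.#.##.#####
#.##.#####.
.##.#####.#
##.#####.#.
#.#####.#.#
.#####.#.##
#####.#.##.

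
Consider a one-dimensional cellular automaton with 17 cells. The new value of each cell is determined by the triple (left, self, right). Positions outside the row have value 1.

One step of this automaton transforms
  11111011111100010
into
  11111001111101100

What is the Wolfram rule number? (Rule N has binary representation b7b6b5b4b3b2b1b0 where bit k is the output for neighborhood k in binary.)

195

position 0: 111 → 1  (bit 7 = 1)
position 4: 110 → 1  (bit 6 = 1)
position 5: 101 → 0  (bit 5 = 0)
position 12: 100 → 0  (bit 4 = 0)
position 6: 011 → 0  (bit 3 = 0)
position 15: 010 → 0  (bit 2 = 0)
position 14: 001 → 1  (bit 1 = 1)
position 13: 000 → 1  (bit 0 = 1)
bits b7..b0 = 11000011 = 195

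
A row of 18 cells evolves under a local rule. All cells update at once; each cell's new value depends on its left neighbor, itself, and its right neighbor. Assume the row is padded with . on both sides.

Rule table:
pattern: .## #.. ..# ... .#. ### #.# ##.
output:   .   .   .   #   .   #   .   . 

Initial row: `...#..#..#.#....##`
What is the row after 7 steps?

step 1: ##...........##...
step 2: ...#########....##
step 3: ##..#######..##...
step 4: .....#####......##
step 5: ####..###..####...
step 6: .##....#....##..##
step 7: ....##...##.......

....##...##.......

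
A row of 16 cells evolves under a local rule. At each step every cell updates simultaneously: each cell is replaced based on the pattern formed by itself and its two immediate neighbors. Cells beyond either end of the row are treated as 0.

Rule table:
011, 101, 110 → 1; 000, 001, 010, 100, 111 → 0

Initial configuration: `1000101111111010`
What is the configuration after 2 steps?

step 1: 0000011000001100
step 2: 0000011000001100

0000011000001100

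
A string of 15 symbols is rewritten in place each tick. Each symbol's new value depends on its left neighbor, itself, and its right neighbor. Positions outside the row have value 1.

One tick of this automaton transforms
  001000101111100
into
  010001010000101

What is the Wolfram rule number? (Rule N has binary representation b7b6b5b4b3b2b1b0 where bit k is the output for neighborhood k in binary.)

98

position 9: 111 → 0  (bit 7 = 0)
position 12: 110 → 1  (bit 6 = 1)
position 7: 101 → 1  (bit 5 = 1)
position 0: 100 → 0  (bit 4 = 0)
position 8: 011 → 0  (bit 3 = 0)
position 2: 010 → 0  (bit 2 = 0)
position 1: 001 → 1  (bit 1 = 1)
position 4: 000 → 0  (bit 0 = 0)
bits b7..b0 = 01100010 = 98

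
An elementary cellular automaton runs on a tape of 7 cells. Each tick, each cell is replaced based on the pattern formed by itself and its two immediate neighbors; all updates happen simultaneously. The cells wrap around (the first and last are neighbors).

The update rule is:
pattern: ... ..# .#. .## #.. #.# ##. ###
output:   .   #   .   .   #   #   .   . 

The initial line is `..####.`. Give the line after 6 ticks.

.#....#
#.#..#.
.#.##.#
#.#..#.  (repeats tick 2; period 2)
tick 6: #.#..#.

#.#..#.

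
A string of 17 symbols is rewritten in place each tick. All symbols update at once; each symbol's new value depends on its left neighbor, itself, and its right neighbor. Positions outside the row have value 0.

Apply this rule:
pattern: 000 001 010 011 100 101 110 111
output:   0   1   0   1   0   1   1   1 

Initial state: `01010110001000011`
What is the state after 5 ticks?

10101110010000111
01011110100001111
10111111000011111
01111111000111111
11111111001111111

11111111001111111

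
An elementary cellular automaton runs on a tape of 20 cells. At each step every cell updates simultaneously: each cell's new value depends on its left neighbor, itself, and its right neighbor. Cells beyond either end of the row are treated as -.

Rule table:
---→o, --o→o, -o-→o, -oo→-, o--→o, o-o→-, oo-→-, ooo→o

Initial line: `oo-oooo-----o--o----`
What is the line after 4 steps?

----oo-ooooooooooooo
oooo----ooooooooooo-
-oo-oooo-ooooooooo-o
o----oo---ooooooo--o

o----oo---ooooooo--o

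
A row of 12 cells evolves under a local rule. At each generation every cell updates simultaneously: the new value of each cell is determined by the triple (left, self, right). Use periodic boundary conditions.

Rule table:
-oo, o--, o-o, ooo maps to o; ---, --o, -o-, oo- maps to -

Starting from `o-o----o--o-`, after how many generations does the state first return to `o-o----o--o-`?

generation 1: -o-o----o--o
generation 2: o-o-o----o--
generation 3: -o-o-o----o-
generation 4: --o-o-o----o
generation 5: o--o-o-o----
generation 6: -o--o-o-o---
generation 7: --o--o-o-o--
generation 8: ---o--o-o-o-
generation 9: ----o--o-o-o
generation 10: o----o--o-o-
generation 11: -o----o--o-o
generation 12: o-o----o--o-

12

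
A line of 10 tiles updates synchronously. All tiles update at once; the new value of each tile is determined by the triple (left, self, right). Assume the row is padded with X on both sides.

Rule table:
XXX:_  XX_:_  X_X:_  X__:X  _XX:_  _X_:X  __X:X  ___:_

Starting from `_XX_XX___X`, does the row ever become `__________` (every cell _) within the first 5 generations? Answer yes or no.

yes

______X_X_
X____XX_X_
_X__X___X_
_XXXXX_XX_
__________
all cells are _ at generation 5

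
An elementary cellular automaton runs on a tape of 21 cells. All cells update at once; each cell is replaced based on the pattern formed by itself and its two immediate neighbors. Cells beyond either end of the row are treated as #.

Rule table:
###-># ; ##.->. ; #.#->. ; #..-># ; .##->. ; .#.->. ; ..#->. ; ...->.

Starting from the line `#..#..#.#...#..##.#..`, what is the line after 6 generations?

#..#..#..#....#...#..

.#..#....#...#.....#.
..#..#....#...#......
#..#..#....#...#.....
.#..#..#....#...#....
..#..#..#....#...#...
#..#..#..#....#...#..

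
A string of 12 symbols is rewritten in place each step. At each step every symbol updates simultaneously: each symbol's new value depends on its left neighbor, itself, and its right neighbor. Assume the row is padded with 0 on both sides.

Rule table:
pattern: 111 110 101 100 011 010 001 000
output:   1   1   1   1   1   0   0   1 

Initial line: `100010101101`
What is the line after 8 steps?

011111111111

step 1: 011001011110
step 2: 011100111111
step 3: 011110111111
step 4: 011111111111
step 5: 011111111111  (fixed point — unchanged through step 8)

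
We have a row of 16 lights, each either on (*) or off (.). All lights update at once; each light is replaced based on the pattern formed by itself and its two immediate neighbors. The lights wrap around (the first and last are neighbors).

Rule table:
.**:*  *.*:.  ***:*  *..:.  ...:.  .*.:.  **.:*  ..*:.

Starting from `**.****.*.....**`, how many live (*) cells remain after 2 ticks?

8

**.****.......**
**.****.......**
count of *: 8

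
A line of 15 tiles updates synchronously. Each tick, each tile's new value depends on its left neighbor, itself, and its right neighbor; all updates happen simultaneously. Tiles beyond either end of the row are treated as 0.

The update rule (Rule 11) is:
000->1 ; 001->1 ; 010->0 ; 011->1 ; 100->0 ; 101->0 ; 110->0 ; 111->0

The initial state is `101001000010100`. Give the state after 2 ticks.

000010011100001
111100110001110

111100110001110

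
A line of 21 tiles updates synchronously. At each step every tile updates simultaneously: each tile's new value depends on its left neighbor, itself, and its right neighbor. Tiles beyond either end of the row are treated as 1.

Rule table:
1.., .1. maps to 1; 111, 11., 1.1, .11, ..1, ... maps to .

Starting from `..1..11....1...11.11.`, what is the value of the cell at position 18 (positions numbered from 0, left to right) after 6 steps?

.

step 1: 1.11...1...11........
step 2: ....1..11....1.......
step 3: 1...11...1...11......
step 4: .1....1..11....1.....
step 5: .11...11...1...11....
step 6: ...1....1..11....1...
position 18 holds .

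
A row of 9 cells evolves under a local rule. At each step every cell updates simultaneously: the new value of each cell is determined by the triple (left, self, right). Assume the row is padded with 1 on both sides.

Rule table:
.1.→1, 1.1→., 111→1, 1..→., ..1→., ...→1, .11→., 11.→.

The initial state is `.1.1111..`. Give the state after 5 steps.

.1..1..1.

.1..11...
.1.....1.
.1.111.1.
.1..1..1.
.1..1..1.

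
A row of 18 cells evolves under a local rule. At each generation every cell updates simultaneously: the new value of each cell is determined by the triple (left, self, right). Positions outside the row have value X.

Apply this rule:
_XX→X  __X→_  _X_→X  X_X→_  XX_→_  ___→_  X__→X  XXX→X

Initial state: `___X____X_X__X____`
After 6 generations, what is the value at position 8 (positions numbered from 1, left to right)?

_

X__XX___X_XX_XX___
_X_X_X__X_X__X_X__
_X_X_XX_X_XX_X_XX_
_X_X_X__X_X__X_X__  (repeats generation 2; period 2)
generation 6: _X_X_X__X_X__X_X__
position 8 holds _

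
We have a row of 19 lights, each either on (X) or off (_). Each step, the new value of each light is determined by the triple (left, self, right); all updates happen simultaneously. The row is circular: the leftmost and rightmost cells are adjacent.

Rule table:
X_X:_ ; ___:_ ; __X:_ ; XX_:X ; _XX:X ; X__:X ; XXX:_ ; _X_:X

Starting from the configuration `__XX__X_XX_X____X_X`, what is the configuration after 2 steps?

X_X_X_X_XX_XXX__X_X

step 1: X_XXX_X_XX_XX___X_X
step 2: X_X_X_X_XX_XXX__X_X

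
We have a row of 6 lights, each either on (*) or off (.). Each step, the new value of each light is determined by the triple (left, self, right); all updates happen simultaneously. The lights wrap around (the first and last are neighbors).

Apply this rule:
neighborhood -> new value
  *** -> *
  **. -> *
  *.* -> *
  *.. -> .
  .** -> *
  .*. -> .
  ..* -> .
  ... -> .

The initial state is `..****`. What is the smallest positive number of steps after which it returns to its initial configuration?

1

..****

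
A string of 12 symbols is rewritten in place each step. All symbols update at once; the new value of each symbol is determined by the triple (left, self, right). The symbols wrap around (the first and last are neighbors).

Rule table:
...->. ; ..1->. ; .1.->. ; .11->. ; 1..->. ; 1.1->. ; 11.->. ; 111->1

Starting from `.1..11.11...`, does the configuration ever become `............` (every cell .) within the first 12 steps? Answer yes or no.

yes

............
all cells are . at step 1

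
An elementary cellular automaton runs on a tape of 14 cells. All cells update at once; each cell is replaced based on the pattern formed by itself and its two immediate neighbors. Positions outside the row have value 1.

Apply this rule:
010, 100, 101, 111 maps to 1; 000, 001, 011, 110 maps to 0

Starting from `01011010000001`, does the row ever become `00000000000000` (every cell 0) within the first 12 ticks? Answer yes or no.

11100111000000
11010010100000
10111011110000
01010101101000
11111110011100
11111101001010
11111011101111
11110101010111
11101111111011
11010111110101
10111011101110
01010101010101
tick 12 is 01010101010101, still not uniform 0

no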